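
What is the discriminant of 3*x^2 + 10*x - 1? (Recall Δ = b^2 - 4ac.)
Δ = 112

For a quadratic a x^2 + b x + c the discriminant is Δ = b^2 - 4ac = (10)^2 - 4*(3)*(-1) = 100 - (-12) = 112.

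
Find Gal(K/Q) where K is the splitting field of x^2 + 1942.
Gal(K/Q) = Z/2Z (cyclic of order 2)

x^2 + 1942 is irreducible over Q since -1942 is not a rational square. The splitting field Q(sqrt(-1942)) has degree 2 over Q, and its unique nontrivial automorphism is sqrt(-1942) ↦ -sqrt(-1942). Hence Gal(Q(sqrt(-1942))/Q) = Z/2Z.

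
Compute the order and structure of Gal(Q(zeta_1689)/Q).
|Gal(Q(zeta_1689)/Q)| = phi(1689) = 1124; group ≅ (Z/1689Z)^* ≅ Z/2Z × Z/562Z

The n-th cyclotomic polynomial Φ_1689(x) is the minimal polynomial of zeta_1689 over Q and has degree phi(1689) = 1124. So Q(zeta_1689) is a degree-1124 Galois extension with Galois group (Z/1689Z)^*. By CRT, (Z/1689Z)^* ≅ (Z/3Z)^* × (Z/563Z)^*. Each prime-power unit group is (Z/3Z)^* ≅ Z/2Z; (Z/563Z)^* ≅ Z/562Z. Hence Gal(Q(zeta_1689)/Q) ≅ Z/2Z × Z/562Z.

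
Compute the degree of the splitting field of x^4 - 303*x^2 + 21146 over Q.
[K:Q] = 4

f factors as (x^2 - 194)(x^2 - 109); the splitting field is K = Q(sqrt(194), sqrt(109)). Since 194, 109, and 21146 are all non-squares in Q, the three subfields Q(sqrt(194)), Q(sqrt(109)), Q(sqrt(21146)) are distinct degree-2 extensions, so [K:Q] = 4 (Klein four Galois group).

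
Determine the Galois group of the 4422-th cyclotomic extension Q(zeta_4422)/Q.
|Gal(Q(zeta_4422)/Q)| = phi(4422) = 1320; group ≅ (Z/4422Z)^* ≅ Z/2Z × Z/10Z × Z/66Z

The n-th cyclotomic polynomial Φ_4422(x) is the minimal polynomial of zeta_4422 over Q and has degree phi(4422) = 1320. So Q(zeta_4422) is a degree-1320 Galois extension with Galois group (Z/4422Z)^*. By CRT, (Z/4422Z)^* ≅ (Z/2Z)^* × (Z/3Z)^* × (Z/11Z)^* × (Z/67Z)^*. Each prime-power unit group is (Z/2Z)^* ≅ trivial group (order 1); (Z/3Z)^* ≅ Z/2Z; (Z/11Z)^* ≅ Z/10Z; (Z/67Z)^* ≅ Z/66Z. Hence Gal(Q(zeta_4422)/Q) ≅ Z/2Z × Z/10Z × Z/66Z.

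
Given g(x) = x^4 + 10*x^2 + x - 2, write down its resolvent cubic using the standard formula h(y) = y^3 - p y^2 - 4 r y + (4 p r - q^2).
h(y) = y^3 - 10*y^2 + 8*y - 81

Identify coefficients: p = 10, q = 1, r = -2.
Plug into h(y) = y^3 - p y^2 - 4 r y + (4 p r - q^2):
  h(y) = y^3 - (10) y^2 - 4*(-2) y + (4*(10)*(-2) - (1)^2)
       = y^3 + (-10) y^2 + (8) y + (-81).
Simplifying: h(y) = y^3 - 10*y^2 + 8*y - 81.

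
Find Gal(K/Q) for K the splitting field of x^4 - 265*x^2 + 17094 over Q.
Gal(K/Q) = V_4 (Klein four-group, Z/2Z × Z/2Z)

f factors as (x^2 - 111)(x^2 - 154), so the splitting field is K = Q(sqrt(111), sqrt(154)). The elements 111, 154, 17094 are all non-squares in Q, so sqrt(111) and sqrt(154) generate independent quadratic extensions. Thus [K:Q] = 4 and Gal(K/Q) is generated by the two order-2 automorphisms sqrt(111) ↦ -sqrt(111) and sqrt(154) ↦ -sqrt(154), giving V_4.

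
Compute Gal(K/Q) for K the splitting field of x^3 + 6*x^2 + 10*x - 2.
Gal(K/Q) = S_3 (symmetric group of order 6)

Compute the discriminant of x^3 + (6)*x^2 + (10)*x + (-2): Δ = -940. Since Δ is not a rational square, the Galois group is not contained in A_3; it must be the full S_3 (irreducibility of the cubic rules out anything smaller).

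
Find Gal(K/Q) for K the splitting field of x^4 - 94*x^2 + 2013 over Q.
Gal(K/Q) = V_4 (Klein four-group, Z/2Z × Z/2Z)

f factors as (x^2 - 33)(x^2 - 61), so the splitting field is K = Q(sqrt(33), sqrt(61)). The elements 33, 61, 2013 are all non-squares in Q, so sqrt(33) and sqrt(61) generate independent quadratic extensions. Thus [K:Q] = 4 and Gal(K/Q) is generated by the two order-2 automorphisms sqrt(33) ↦ -sqrt(33) and sqrt(61) ↦ -sqrt(61), giving V_4.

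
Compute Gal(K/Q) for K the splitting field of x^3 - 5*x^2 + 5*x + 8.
Gal(K/Q) = S_3 (symmetric group of order 6)

Compute the discriminant of x^3 + (-5)*x^2 + (5)*x + (8): Δ = -1203. Since Δ is not a rational square, the Galois group is not contained in A_3; it must be the full S_3 (irreducibility of the cubic rules out anything smaller).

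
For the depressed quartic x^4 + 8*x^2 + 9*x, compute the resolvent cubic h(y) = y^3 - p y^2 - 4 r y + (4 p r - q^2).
h(y) = y^3 - 8*y^2 - 81

Identify coefficients: p = 8, q = 9, r = 0.
Plug into h(y) = y^3 - p y^2 - 4 r y + (4 p r - q^2):
  h(y) = y^3 - (8) y^2 - 4*(0) y + (4*(8)*(0) - (9)^2)
       = y^3 + (-8) y^2 + (0) y + (-81).
Simplifying: h(y) = y^3 - 8*y^2 - 81.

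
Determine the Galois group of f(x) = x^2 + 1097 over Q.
Gal(K/Q) = Z/2Z (cyclic of order 2)

x^2 + 1097 is irreducible over Q since -1097 is not a rational square. The splitting field Q(sqrt(-1097)) has degree 2 over Q, and its unique nontrivial automorphism is sqrt(-1097) ↦ -sqrt(-1097). Hence Gal(Q(sqrt(-1097))/Q) = Z/2Z.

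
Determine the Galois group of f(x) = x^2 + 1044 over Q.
Gal(K/Q) = Z/2Z (cyclic of order 2)

x^2 + 1044 is irreducible over Q since -1044 is not a rational square. The splitting field Q(sqrt(-1044)) has degree 2 over Q, and its unique nontrivial automorphism is sqrt(-1044) ↦ -sqrt(-1044). Hence Gal(Q(sqrt(-1044))/Q) = Z/2Z.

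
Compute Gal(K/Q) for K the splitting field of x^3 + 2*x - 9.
Gal(K/Q) = S_3 (symmetric group of order 6)

Compute the discriminant of x^3 + (0)*x^2 + (2)*x + (-9): Δ = -2219. Since Δ is not a rational square, the Galois group is not contained in A_3; it must be the full S_3 (irreducibility of the cubic rules out anything smaller).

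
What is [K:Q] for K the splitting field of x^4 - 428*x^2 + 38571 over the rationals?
[K:Q] = 4

f factors as (x^2 - 299)(x^2 - 129); the splitting field is K = Q(sqrt(299), sqrt(129)). Since 299, 129, and 38571 are all non-squares in Q, the three subfields Q(sqrt(299)), Q(sqrt(129)), Q(sqrt(38571)) are distinct degree-2 extensions, so [K:Q] = 4 (Klein four Galois group).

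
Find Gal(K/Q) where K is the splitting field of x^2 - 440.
Gal(K/Q) = Z/2Z (cyclic of order 2)

x^2 - 440 is irreducible over Q since 440 is not a rational square. The splitting field Q(sqrt(440)) has degree 2 over Q, and its unique nontrivial automorphism is sqrt(440) ↦ -sqrt(440). Hence Gal(Q(sqrt(440))/Q) = Z/2Z.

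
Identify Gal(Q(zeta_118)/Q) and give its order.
|Gal(Q(zeta_118)/Q)| = phi(118) = 58; group ≅ (Z/118Z)^* ≅ Z/58Z

The n-th cyclotomic polynomial Φ_118(x) is the minimal polynomial of zeta_118 over Q and has degree phi(118) = 58. So Q(zeta_118) is a degree-58 Galois extension with Galois group (Z/118Z)^*. By CRT, (Z/118Z)^* ≅ (Z/2Z)^* × (Z/59Z)^*. Each prime-power unit group is (Z/2Z)^* ≅ trivial group (order 1); (Z/59Z)^* ≅ Z/58Z. Hence Gal(Q(zeta_118)/Q) ≅ Z/58Z.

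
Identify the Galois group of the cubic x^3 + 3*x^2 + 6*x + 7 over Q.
Gal(K/Q) = S_3 (symmetric group of order 6)

Compute the discriminant of x^3 + (3)*x^2 + (6)*x + (7): Δ = -351. Since Δ is not a rational square, the Galois group is not contained in A_3; it must be the full S_3 (irreducibility of the cubic rules out anything smaller).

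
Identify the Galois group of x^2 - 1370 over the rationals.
Gal(K/Q) = Z/2Z (cyclic of order 2)

x^2 - 1370 is irreducible over Q since 1370 is not a rational square. The splitting field Q(sqrt(1370)) has degree 2 over Q, and its unique nontrivial automorphism is sqrt(1370) ↦ -sqrt(1370). Hence Gal(Q(sqrt(1370))/Q) = Z/2Z.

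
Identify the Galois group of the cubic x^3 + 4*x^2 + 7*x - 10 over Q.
Gal(K/Q) = S_3 (symmetric group of order 6)

Compute the discriminant of x^3 + (4)*x^2 + (7)*x + (-10): Δ = -5768. Since Δ is not a rational square, the Galois group is not contained in A_3; it must be the full S_3 (irreducibility of the cubic rules out anything smaller).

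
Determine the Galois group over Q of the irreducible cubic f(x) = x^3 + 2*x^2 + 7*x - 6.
Gal(K/Q) = S_3 (symmetric group of order 6)

Compute the discriminant of x^3 + (2)*x^2 + (7)*x + (-6): Δ = -3468. Since Δ is not a rational square, the Galois group is not contained in A_3; it must be the full S_3 (irreducibility of the cubic rules out anything smaller).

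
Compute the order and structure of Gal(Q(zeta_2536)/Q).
|Gal(Q(zeta_2536)/Q)| = phi(2536) = 1264; group ≅ (Z/2536Z)^* ≅ Z/2Z × Z/2Z × Z/316Z

The n-th cyclotomic polynomial Φ_2536(x) is the minimal polynomial of zeta_2536 over Q and has degree phi(2536) = 1264. So Q(zeta_2536) is a degree-1264 Galois extension with Galois group (Z/2536Z)^*. By CRT, (Z/2536Z)^* ≅ (Z/8Z)^* × (Z/317Z)^*. Each prime-power unit group is (Z/8Z)^* ≅ Z/2Z × Z/2Z; (Z/317Z)^* ≅ Z/316Z. Hence Gal(Q(zeta_2536)/Q) ≅ Z/2Z × Z/2Z × Z/316Z.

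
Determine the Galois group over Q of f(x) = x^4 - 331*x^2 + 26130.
Gal(K/Q) = V_4 (Klein four-group, Z/2Z × Z/2Z)

f factors as (x^2 - 130)(x^2 - 201), so the splitting field is K = Q(sqrt(130), sqrt(201)). The elements 130, 201, 26130 are all non-squares in Q, so sqrt(130) and sqrt(201) generate independent quadratic extensions. Thus [K:Q] = 4 and Gal(K/Q) is generated by the two order-2 automorphisms sqrt(130) ↦ -sqrt(130) and sqrt(201) ↦ -sqrt(201), giving V_4.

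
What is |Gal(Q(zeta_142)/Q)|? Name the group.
|Gal(Q(zeta_142)/Q)| = phi(142) = 70; group ≅ (Z/142Z)^* ≅ Z/70Z

The n-th cyclotomic polynomial Φ_142(x) is the minimal polynomial of zeta_142 over Q and has degree phi(142) = 70. So Q(zeta_142) is a degree-70 Galois extension with Galois group (Z/142Z)^*. By CRT, (Z/142Z)^* ≅ (Z/2Z)^* × (Z/71Z)^*. Each prime-power unit group is (Z/2Z)^* ≅ trivial group (order 1); (Z/71Z)^* ≅ Z/70Z. Hence Gal(Q(zeta_142)/Q) ≅ Z/70Z.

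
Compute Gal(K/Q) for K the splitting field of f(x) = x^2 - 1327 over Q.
Gal(K/Q) = Z/2Z (cyclic of order 2)

x^2 - 1327 is irreducible over Q since 1327 is not a rational square. The splitting field Q(sqrt(1327)) has degree 2 over Q, and its unique nontrivial automorphism is sqrt(1327) ↦ -sqrt(1327). Hence Gal(Q(sqrt(1327))/Q) = Z/2Z.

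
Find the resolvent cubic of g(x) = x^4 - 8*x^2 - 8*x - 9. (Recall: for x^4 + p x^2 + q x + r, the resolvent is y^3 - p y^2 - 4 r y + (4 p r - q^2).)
h(y) = y^3 + 8*y^2 + 36*y + 224

Identify coefficients: p = -8, q = -8, r = -9.
Plug into h(y) = y^3 - p y^2 - 4 r y + (4 p r - q^2):
  h(y) = y^3 - (-8) y^2 - 4*(-9) y + (4*(-8)*(-9) - (-8)^2)
       = y^3 + (8) y^2 + (36) y + (224).
Simplifying: h(y) = y^3 + 8*y^2 + 36*y + 224.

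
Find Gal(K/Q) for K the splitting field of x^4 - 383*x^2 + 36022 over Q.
Gal(K/Q) = V_4 (Klein four-group, Z/2Z × Z/2Z)

f factors as (x^2 - 166)(x^2 - 217), so the splitting field is K = Q(sqrt(166), sqrt(217)). The elements 166, 217, 36022 are all non-squares in Q, so sqrt(166) and sqrt(217) generate independent quadratic extensions. Thus [K:Q] = 4 and Gal(K/Q) is generated by the two order-2 automorphisms sqrt(166) ↦ -sqrt(166) and sqrt(217) ↦ -sqrt(217), giving V_4.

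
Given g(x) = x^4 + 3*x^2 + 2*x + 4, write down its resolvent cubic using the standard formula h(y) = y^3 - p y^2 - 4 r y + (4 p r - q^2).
h(y) = y^3 - 3*y^2 - 16*y + 44

Identify coefficients: p = 3, q = 2, r = 4.
Plug into h(y) = y^3 - p y^2 - 4 r y + (4 p r - q^2):
  h(y) = y^3 - (3) y^2 - 4*(4) y + (4*(3)*(4) - (2)^2)
       = y^3 + (-3) y^2 + (-16) y + (44).
Simplifying: h(y) = y^3 - 3*y^2 - 16*y + 44.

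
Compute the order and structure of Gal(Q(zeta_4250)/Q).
|Gal(Q(zeta_4250)/Q)| = phi(4250) = 1600; group ≅ (Z/4250Z)^* ≅ Z/16Z × Z/100Z

The n-th cyclotomic polynomial Φ_4250(x) is the minimal polynomial of zeta_4250 over Q and has degree phi(4250) = 1600. So Q(zeta_4250) is a degree-1600 Galois extension with Galois group (Z/4250Z)^*. By CRT, (Z/4250Z)^* ≅ (Z/2Z)^* × (Z/125Z)^* × (Z/17Z)^*. Each prime-power unit group is (Z/2Z)^* ≅ trivial group (order 1); (Z/125Z)^* ≅ Z/100Z; (Z/17Z)^* ≅ Z/16Z. Hence Gal(Q(zeta_4250)/Q) ≅ Z/16Z × Z/100Z.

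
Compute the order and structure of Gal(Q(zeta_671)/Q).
|Gal(Q(zeta_671)/Q)| = phi(671) = 600; group ≅ (Z/671Z)^* ≅ Z/10Z × Z/60Z

The n-th cyclotomic polynomial Φ_671(x) is the minimal polynomial of zeta_671 over Q and has degree phi(671) = 600. So Q(zeta_671) is a degree-600 Galois extension with Galois group (Z/671Z)^*. By CRT, (Z/671Z)^* ≅ (Z/11Z)^* × (Z/61Z)^*. Each prime-power unit group is (Z/11Z)^* ≅ Z/10Z; (Z/61Z)^* ≅ Z/60Z. Hence Gal(Q(zeta_671)/Q) ≅ Z/10Z × Z/60Z.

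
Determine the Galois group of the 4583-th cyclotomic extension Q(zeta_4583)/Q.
|Gal(Q(zeta_4583)/Q)| = phi(4583) = 4582; group ≅ (Z/4583Z)^* ≅ Z/4582Z

The n-th cyclotomic polynomial Φ_4583(x) is the minimal polynomial of zeta_4583 over Q and has degree phi(4583) = 4582. So Q(zeta_4583) is a degree-4582 Galois extension with Galois group (Z/4583Z)^*. (Z/4583Z)^* is cyclic since 4583 is an odd prime power (or 4). Hence Gal(Q(zeta_4583)/Q) ≅ Z/4582Z.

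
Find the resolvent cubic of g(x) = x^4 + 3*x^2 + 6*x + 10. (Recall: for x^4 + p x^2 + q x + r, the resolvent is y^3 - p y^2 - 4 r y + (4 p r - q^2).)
h(y) = y^3 - 3*y^2 - 40*y + 84

Identify coefficients: p = 3, q = 6, r = 10.
Plug into h(y) = y^3 - p y^2 - 4 r y + (4 p r - q^2):
  h(y) = y^3 - (3) y^2 - 4*(10) y + (4*(3)*(10) - (6)^2)
       = y^3 + (-3) y^2 + (-40) y + (84).
Simplifying: h(y) = y^3 - 3*y^2 - 40*y + 84.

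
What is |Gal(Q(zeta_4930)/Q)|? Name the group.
|Gal(Q(zeta_4930)/Q)| = phi(4930) = 1792; group ≅ (Z/4930Z)^* ≅ Z/4Z × Z/16Z × Z/28Z

The n-th cyclotomic polynomial Φ_4930(x) is the minimal polynomial of zeta_4930 over Q and has degree phi(4930) = 1792. So Q(zeta_4930) is a degree-1792 Galois extension with Galois group (Z/4930Z)^*. By CRT, (Z/4930Z)^* ≅ (Z/2Z)^* × (Z/5Z)^* × (Z/17Z)^* × (Z/29Z)^*. Each prime-power unit group is (Z/2Z)^* ≅ trivial group (order 1); (Z/5Z)^* ≅ Z/4Z; (Z/17Z)^* ≅ Z/16Z; (Z/29Z)^* ≅ Z/28Z. Hence Gal(Q(zeta_4930)/Q) ≅ Z/4Z × Z/16Z × Z/28Z.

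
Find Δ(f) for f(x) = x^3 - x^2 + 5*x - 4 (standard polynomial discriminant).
Δ = -563

For x^3 + a x^2 + b x + c the discriminant is Δ = 18 a b c - 4 a^3 c + a^2 b^2 - 4 b^3 - 27 c^2.
Plug a = -1, b = 5, c = -4:
  18*(-1)*(5)*(-4) - 4*(-1)^3*(-4) + (-1)^2*(5)^2 - 4*(5)^3 - 27*(-4)^2
  = 360 + (-16) + 25 + (-500) + (-432)
  = -563.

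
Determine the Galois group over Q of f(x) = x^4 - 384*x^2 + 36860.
Gal(K/Q) = V_4 (Klein four-group, Z/2Z × Z/2Z)

f factors as (x^2 - 194)(x^2 - 190), so the splitting field is K = Q(sqrt(194), sqrt(190)). The elements 194, 190, 36860 are all non-squares in Q, so sqrt(194) and sqrt(190) generate independent quadratic extensions. Thus [K:Q] = 4 and Gal(K/Q) is generated by the two order-2 automorphisms sqrt(194) ↦ -sqrt(194) and sqrt(190) ↦ -sqrt(190), giving V_4.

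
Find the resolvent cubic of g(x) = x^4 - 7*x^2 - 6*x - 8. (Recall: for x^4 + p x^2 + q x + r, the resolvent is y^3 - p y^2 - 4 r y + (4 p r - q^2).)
h(y) = y^3 + 7*y^2 + 32*y + 188

Identify coefficients: p = -7, q = -6, r = -8.
Plug into h(y) = y^3 - p y^2 - 4 r y + (4 p r - q^2):
  h(y) = y^3 - (-7) y^2 - 4*(-8) y + (4*(-7)*(-8) - (-6)^2)
       = y^3 + (7) y^2 + (32) y + (188).
Simplifying: h(y) = y^3 + 7*y^2 + 32*y + 188.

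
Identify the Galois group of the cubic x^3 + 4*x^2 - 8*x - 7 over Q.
Gal(K/Q) = S_3 (symmetric group of order 6)

Compute the discriminant of x^3 + (4)*x^2 + (-8)*x + (-7): Δ = 7573. Since Δ is not a rational square, the Galois group is not contained in A_3; it must be the full S_3 (irreducibility of the cubic rules out anything smaller).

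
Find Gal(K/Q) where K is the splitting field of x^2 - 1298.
Gal(K/Q) = Z/2Z (cyclic of order 2)

x^2 - 1298 is irreducible over Q since 1298 is not a rational square. The splitting field Q(sqrt(1298)) has degree 2 over Q, and its unique nontrivial automorphism is sqrt(1298) ↦ -sqrt(1298). Hence Gal(Q(sqrt(1298))/Q) = Z/2Z.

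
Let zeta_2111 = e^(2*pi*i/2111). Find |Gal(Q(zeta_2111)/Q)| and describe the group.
|Gal(Q(zeta_2111)/Q)| = phi(2111) = 2110; group ≅ (Z/2111Z)^* ≅ Z/2110Z

The n-th cyclotomic polynomial Φ_2111(x) is the minimal polynomial of zeta_2111 over Q and has degree phi(2111) = 2110. So Q(zeta_2111) is a degree-2110 Galois extension with Galois group (Z/2111Z)^*. (Z/2111Z)^* is cyclic since 2111 is an odd prime power (or 4). Hence Gal(Q(zeta_2111)/Q) ≅ Z/2110Z.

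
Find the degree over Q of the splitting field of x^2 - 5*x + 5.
[K:Q] = 2

The discriminant of x^2 + (-5)*x + (5) is b^2 - 4c = 25 - (20) = 5. Since 5 is not a perfect square in Q, the polynomial is irreducible over Q. Its two roots generate a degree-2 extension, so [K:Q] = 2.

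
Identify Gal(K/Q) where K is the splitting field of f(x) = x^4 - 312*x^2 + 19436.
Gal(K/Q) = V_4 (Klein four-group, Z/2Z × Z/2Z)

f factors as (x^2 - 226)(x^2 - 86), so the splitting field is K = Q(sqrt(226), sqrt(86)). The elements 226, 86, 19436 are all non-squares in Q, so sqrt(226) and sqrt(86) generate independent quadratic extensions. Thus [K:Q] = 4 and Gal(K/Q) is generated by the two order-2 automorphisms sqrt(226) ↦ -sqrt(226) and sqrt(86) ↦ -sqrt(86), giving V_4.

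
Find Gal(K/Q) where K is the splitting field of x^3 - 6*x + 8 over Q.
Gal(K/Q) = S_3 (symmetric group of order 6)

Compute the discriminant of x^3 + (0)*x^2 + (-6)*x + (8): Δ = -864. Since Δ is not a rational square, the Galois group is not contained in A_3; it must be the full S_3 (irreducibility of the cubic rules out anything smaller).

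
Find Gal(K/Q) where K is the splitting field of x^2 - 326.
Gal(K/Q) = Z/2Z (cyclic of order 2)

x^2 - 326 is irreducible over Q since 326 is not a rational square. The splitting field Q(sqrt(326)) has degree 2 over Q, and its unique nontrivial automorphism is sqrt(326) ↦ -sqrt(326). Hence Gal(Q(sqrt(326))/Q) = Z/2Z.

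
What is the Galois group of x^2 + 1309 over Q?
Gal(K/Q) = Z/2Z (cyclic of order 2)

x^2 + 1309 is irreducible over Q since -1309 is not a rational square. The splitting field Q(sqrt(-1309)) has degree 2 over Q, and its unique nontrivial automorphism is sqrt(-1309) ↦ -sqrt(-1309). Hence Gal(Q(sqrt(-1309))/Q) = Z/2Z.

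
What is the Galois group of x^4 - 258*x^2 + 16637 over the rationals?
Gal(K/Q) = V_4 (Klein four-group, Z/2Z × Z/2Z)

f factors as (x^2 - 131)(x^2 - 127), so the splitting field is K = Q(sqrt(131), sqrt(127)). The elements 131, 127, 16637 are all non-squares in Q, so sqrt(131) and sqrt(127) generate independent quadratic extensions. Thus [K:Q] = 4 and Gal(K/Q) is generated by the two order-2 automorphisms sqrt(131) ↦ -sqrt(131) and sqrt(127) ↦ -sqrt(127), giving V_4.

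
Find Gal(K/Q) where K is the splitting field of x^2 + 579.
Gal(K/Q) = Z/2Z (cyclic of order 2)

x^2 + 579 is irreducible over Q since -579 is not a rational square. The splitting field Q(sqrt(-579)) has degree 2 over Q, and its unique nontrivial automorphism is sqrt(-579) ↦ -sqrt(-579). Hence Gal(Q(sqrt(-579))/Q) = Z/2Z.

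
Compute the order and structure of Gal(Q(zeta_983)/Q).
|Gal(Q(zeta_983)/Q)| = phi(983) = 982; group ≅ (Z/983Z)^* ≅ Z/982Z

The n-th cyclotomic polynomial Φ_983(x) is the minimal polynomial of zeta_983 over Q and has degree phi(983) = 982. So Q(zeta_983) is a degree-982 Galois extension with Galois group (Z/983Z)^*. (Z/983Z)^* is cyclic since 983 is an odd prime power (or 4). Hence Gal(Q(zeta_983)/Q) ≅ Z/982Z.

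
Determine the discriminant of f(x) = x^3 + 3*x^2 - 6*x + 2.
Δ = 216

For x^3 + a x^2 + b x + c the discriminant is Δ = 18 a b c - 4 a^3 c + a^2 b^2 - 4 b^3 - 27 c^2.
Plug a = 3, b = -6, c = 2:
  18*(3)*(-6)*(2) - 4*(3)^3*(2) + (3)^2*(-6)^2 - 4*(-6)^3 - 27*(2)^2
  = -648 + (-216) + 324 + (864) + (-108)
  = 216.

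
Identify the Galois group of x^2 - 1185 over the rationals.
Gal(K/Q) = Z/2Z (cyclic of order 2)

x^2 - 1185 is irreducible over Q since 1185 is not a rational square. The splitting field Q(sqrt(1185)) has degree 2 over Q, and its unique nontrivial automorphism is sqrt(1185) ↦ -sqrt(1185). Hence Gal(Q(sqrt(1185))/Q) = Z/2Z.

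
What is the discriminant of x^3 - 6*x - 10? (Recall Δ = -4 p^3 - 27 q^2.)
Δ = -1836

For a depressed cubic x^3 + p x + q the discriminant is Δ = -4 p^3 - 27 q^2 = -4*(-6)^3 - 27*(-10)^2 = 864 - 2700 = -1836.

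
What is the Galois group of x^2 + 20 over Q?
Gal(K/Q) = Z/2Z (cyclic of order 2)

x^2 + 20 is irreducible over Q since -20 is not a rational square. The splitting field Q(sqrt(-20)) has degree 2 over Q, and its unique nontrivial automorphism is sqrt(-20) ↦ -sqrt(-20). Hence Gal(Q(sqrt(-20))/Q) = Z/2Z.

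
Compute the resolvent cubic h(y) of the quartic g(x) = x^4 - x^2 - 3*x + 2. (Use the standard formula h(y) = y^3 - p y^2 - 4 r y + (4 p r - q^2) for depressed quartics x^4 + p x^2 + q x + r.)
h(y) = y^3 + y^2 - 8*y - 17

Identify coefficients: p = -1, q = -3, r = 2.
Plug into h(y) = y^3 - p y^2 - 4 r y + (4 p r - q^2):
  h(y) = y^3 - (-1) y^2 - 4*(2) y + (4*(-1)*(2) - (-3)^2)
       = y^3 + (1) y^2 + (-8) y + (-17).
Simplifying: h(y) = y^3 + y^2 - 8*y - 17.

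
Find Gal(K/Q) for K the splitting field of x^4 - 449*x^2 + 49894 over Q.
Gal(K/Q) = V_4 (Klein four-group, Z/2Z × Z/2Z)

f factors as (x^2 - 202)(x^2 - 247), so the splitting field is K = Q(sqrt(202), sqrt(247)). The elements 202, 247, 49894 are all non-squares in Q, so sqrt(202) and sqrt(247) generate independent quadratic extensions. Thus [K:Q] = 4 and Gal(K/Q) is generated by the two order-2 automorphisms sqrt(202) ↦ -sqrt(202) and sqrt(247) ↦ -sqrt(247), giving V_4.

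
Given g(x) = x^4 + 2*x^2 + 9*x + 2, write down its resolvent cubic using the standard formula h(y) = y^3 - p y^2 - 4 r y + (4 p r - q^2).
h(y) = y^3 - 2*y^2 - 8*y - 65

Identify coefficients: p = 2, q = 9, r = 2.
Plug into h(y) = y^3 - p y^2 - 4 r y + (4 p r - q^2):
  h(y) = y^3 - (2) y^2 - 4*(2) y + (4*(2)*(2) - (9)^2)
       = y^3 + (-2) y^2 + (-8) y + (-65).
Simplifying: h(y) = y^3 - 2*y^2 - 8*y - 65.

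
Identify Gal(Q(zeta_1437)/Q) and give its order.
|Gal(Q(zeta_1437)/Q)| = phi(1437) = 956; group ≅ (Z/1437Z)^* ≅ Z/2Z × Z/478Z

The n-th cyclotomic polynomial Φ_1437(x) is the minimal polynomial of zeta_1437 over Q and has degree phi(1437) = 956. So Q(zeta_1437) is a degree-956 Galois extension with Galois group (Z/1437Z)^*. By CRT, (Z/1437Z)^* ≅ (Z/3Z)^* × (Z/479Z)^*. Each prime-power unit group is (Z/3Z)^* ≅ Z/2Z; (Z/479Z)^* ≅ Z/478Z. Hence Gal(Q(zeta_1437)/Q) ≅ Z/2Z × Z/478Z.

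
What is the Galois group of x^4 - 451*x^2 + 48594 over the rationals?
Gal(K/Q) = V_4 (Klein four-group, Z/2Z × Z/2Z)

f factors as (x^2 - 273)(x^2 - 178), so the splitting field is K = Q(sqrt(273), sqrt(178)). The elements 273, 178, 48594 are all non-squares in Q, so sqrt(273) and sqrt(178) generate independent quadratic extensions. Thus [K:Q] = 4 and Gal(K/Q) is generated by the two order-2 automorphisms sqrt(273) ↦ -sqrt(273) and sqrt(178) ↦ -sqrt(178), giving V_4.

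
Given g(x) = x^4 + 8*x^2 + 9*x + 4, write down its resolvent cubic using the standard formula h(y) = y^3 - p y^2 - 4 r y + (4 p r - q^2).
h(y) = y^3 - 8*y^2 - 16*y + 47

Identify coefficients: p = 8, q = 9, r = 4.
Plug into h(y) = y^3 - p y^2 - 4 r y + (4 p r - q^2):
  h(y) = y^3 - (8) y^2 - 4*(4) y + (4*(8)*(4) - (9)^2)
       = y^3 + (-8) y^2 + (-16) y + (47).
Simplifying: h(y) = y^3 - 8*y^2 - 16*y + 47.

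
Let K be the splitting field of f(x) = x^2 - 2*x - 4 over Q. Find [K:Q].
[K:Q] = 2

The discriminant of x^2 + (-2)*x + (-4) is b^2 - 4c = 4 - (-16) = 20. Since 20 is not a perfect square in Q, the polynomial is irreducible over Q. Its two roots generate a degree-2 extension, so [K:Q] = 2.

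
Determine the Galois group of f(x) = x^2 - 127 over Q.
Gal(K/Q) = Z/2Z (cyclic of order 2)

x^2 - 127 is irreducible over Q since 127 is not a rational square. The splitting field Q(sqrt(127)) has degree 2 over Q, and its unique nontrivial automorphism is sqrt(127) ↦ -sqrt(127). Hence Gal(Q(sqrt(127))/Q) = Z/2Z.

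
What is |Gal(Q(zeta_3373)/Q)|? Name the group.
|Gal(Q(zeta_3373)/Q)| = phi(3373) = 3372; group ≅ (Z/3373Z)^* ≅ Z/3372Z

The n-th cyclotomic polynomial Φ_3373(x) is the minimal polynomial of zeta_3373 over Q and has degree phi(3373) = 3372. So Q(zeta_3373) is a degree-3372 Galois extension with Galois group (Z/3373Z)^*. (Z/3373Z)^* is cyclic since 3373 is an odd prime power (or 4). Hence Gal(Q(zeta_3373)/Q) ≅ Z/3372Z.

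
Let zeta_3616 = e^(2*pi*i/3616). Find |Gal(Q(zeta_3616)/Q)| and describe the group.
|Gal(Q(zeta_3616)/Q)| = phi(3616) = 1792; group ≅ (Z/3616Z)^* ≅ Z/2Z × Z/8Z × Z/112Z

The n-th cyclotomic polynomial Φ_3616(x) is the minimal polynomial of zeta_3616 over Q and has degree phi(3616) = 1792. So Q(zeta_3616) is a degree-1792 Galois extension with Galois group (Z/3616Z)^*. By CRT, (Z/3616Z)^* ≅ (Z/32Z)^* × (Z/113Z)^*. Each prime-power unit group is (Z/32Z)^* ≅ Z/2Z × Z/8Z; (Z/113Z)^* ≅ Z/112Z. Hence Gal(Q(zeta_3616)/Q) ≅ Z/2Z × Z/8Z × Z/112Z.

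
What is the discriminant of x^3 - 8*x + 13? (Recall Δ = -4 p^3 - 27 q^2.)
Δ = -2515

For a depressed cubic x^3 + p x + q the discriminant is Δ = -4 p^3 - 27 q^2 = -4*(-8)^3 - 27*(13)^2 = 2048 - 4563 = -2515.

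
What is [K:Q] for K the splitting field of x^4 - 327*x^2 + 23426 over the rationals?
[K:Q] = 4

f factors as (x^2 - 221)(x^2 - 106); the splitting field is K = Q(sqrt(221), sqrt(106)). Since 221, 106, and 23426 are all non-squares in Q, the three subfields Q(sqrt(221)), Q(sqrt(106)), Q(sqrt(23426)) are distinct degree-2 extensions, so [K:Q] = 4 (Klein four Galois group).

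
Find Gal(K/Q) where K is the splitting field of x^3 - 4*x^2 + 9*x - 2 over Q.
Gal(K/Q) = S_3 (symmetric group of order 6)

Compute the discriminant of x^3 + (-4)*x^2 + (9)*x + (-2): Δ = -944. Since Δ is not a rational square, the Galois group is not contained in A_3; it must be the full S_3 (irreducibility of the cubic rules out anything smaller).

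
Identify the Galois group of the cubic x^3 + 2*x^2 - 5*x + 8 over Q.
Gal(K/Q) = S_3 (symmetric group of order 6)

Compute the discriminant of x^3 + (2)*x^2 + (-5)*x + (8): Δ = -2824. Since Δ is not a rational square, the Galois group is not contained in A_3; it must be the full S_3 (irreducibility of the cubic rules out anything smaller).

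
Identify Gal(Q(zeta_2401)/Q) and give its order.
|Gal(Q(zeta_2401)/Q)| = phi(2401) = 2058; group ≅ (Z/2401Z)^* ≅ Z/2058Z

The n-th cyclotomic polynomial Φ_2401(x) is the minimal polynomial of zeta_2401 over Q and has degree phi(2401) = 2058. So Q(zeta_2401) is a degree-2058 Galois extension with Galois group (Z/2401Z)^*. (Z/2401Z)^* is cyclic since 2401 is an odd prime power (or 4). Hence Gal(Q(zeta_2401)/Q) ≅ Z/2058Z.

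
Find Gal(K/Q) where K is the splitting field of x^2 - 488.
Gal(K/Q) = Z/2Z (cyclic of order 2)

x^2 - 488 is irreducible over Q since 488 is not a rational square. The splitting field Q(sqrt(488)) has degree 2 over Q, and its unique nontrivial automorphism is sqrt(488) ↦ -sqrt(488). Hence Gal(Q(sqrt(488))/Q) = Z/2Z.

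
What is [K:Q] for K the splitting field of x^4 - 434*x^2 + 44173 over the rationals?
[K:Q] = 4

f factors as (x^2 - 163)(x^2 - 271); the splitting field is K = Q(sqrt(163), sqrt(271)). Since 163, 271, and 44173 are all non-squares in Q, the three subfields Q(sqrt(163)), Q(sqrt(271)), Q(sqrt(44173)) are distinct degree-2 extensions, so [K:Q] = 4 (Klein four Galois group).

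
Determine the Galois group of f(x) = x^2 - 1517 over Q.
Gal(K/Q) = Z/2Z (cyclic of order 2)

x^2 - 1517 is irreducible over Q since 1517 is not a rational square. The splitting field Q(sqrt(1517)) has degree 2 over Q, and its unique nontrivial automorphism is sqrt(1517) ↦ -sqrt(1517). Hence Gal(Q(sqrt(1517))/Q) = Z/2Z.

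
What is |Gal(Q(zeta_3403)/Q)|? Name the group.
|Gal(Q(zeta_3403)/Q)| = phi(3403) = 3280; group ≅ (Z/3403Z)^* ≅ Z/40Z × Z/82Z

The n-th cyclotomic polynomial Φ_3403(x) is the minimal polynomial of zeta_3403 over Q and has degree phi(3403) = 3280. So Q(zeta_3403) is a degree-3280 Galois extension with Galois group (Z/3403Z)^*. By CRT, (Z/3403Z)^* ≅ (Z/41Z)^* × (Z/83Z)^*. Each prime-power unit group is (Z/41Z)^* ≅ Z/40Z; (Z/83Z)^* ≅ Z/82Z. Hence Gal(Q(zeta_3403)/Q) ≅ Z/40Z × Z/82Z.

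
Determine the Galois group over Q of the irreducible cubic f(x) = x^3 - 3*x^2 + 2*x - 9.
Gal(K/Q) = S_3 (symmetric group of order 6)

Compute the discriminant of x^3 + (-3)*x^2 + (2)*x + (-9): Δ = -2183. Since Δ is not a rational square, the Galois group is not contained in A_3; it must be the full S_3 (irreducibility of the cubic rules out anything smaller).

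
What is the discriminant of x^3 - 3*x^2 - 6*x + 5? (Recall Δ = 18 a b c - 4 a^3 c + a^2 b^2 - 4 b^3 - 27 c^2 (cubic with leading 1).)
Δ = 2673

For x^3 + a x^2 + b x + c the discriminant is Δ = 18 a b c - 4 a^3 c + a^2 b^2 - 4 b^3 - 27 c^2.
Plug a = -3, b = -6, c = 5:
  18*(-3)*(-6)*(5) - 4*(-3)^3*(5) + (-3)^2*(-6)^2 - 4*(-6)^3 - 27*(5)^2
  = 1620 + (540) + 324 + (864) + (-675)
  = 2673.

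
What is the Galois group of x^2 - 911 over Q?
Gal(K/Q) = Z/2Z (cyclic of order 2)

x^2 - 911 is irreducible over Q since 911 is not a rational square. The splitting field Q(sqrt(911)) has degree 2 over Q, and its unique nontrivial automorphism is sqrt(911) ↦ -sqrt(911). Hence Gal(Q(sqrt(911))/Q) = Z/2Z.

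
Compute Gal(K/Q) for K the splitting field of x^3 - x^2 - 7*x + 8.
Gal(K/Q) = S_3 (symmetric group of order 6)

Compute the discriminant of x^3 + (-1)*x^2 + (-7)*x + (8): Δ = 733. Since Δ is not a rational square, the Galois group is not contained in A_3; it must be the full S_3 (irreducibility of the cubic rules out anything smaller).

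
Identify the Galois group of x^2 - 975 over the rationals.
Gal(K/Q) = Z/2Z (cyclic of order 2)

x^2 - 975 is irreducible over Q since 975 is not a rational square. The splitting field Q(sqrt(975)) has degree 2 over Q, and its unique nontrivial automorphism is sqrt(975) ↦ -sqrt(975). Hence Gal(Q(sqrt(975))/Q) = Z/2Z.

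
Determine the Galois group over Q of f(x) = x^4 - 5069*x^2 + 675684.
Gal(K/Q) = Z/2Z (cyclic of order 2)

f factors as (x^2 - 137)(x^2 - 4932), so the splitting field is K = Q(sqrt(137), sqrt(4932)). The squarefree part of 137 is 137 and the squarefree part of 4932 is also 137, so sqrt(137) and sqrt(4932) are both rational multiples of sqrt(137). Hence Q(sqrt(137)) = Q(sqrt(4932)) = Q(sqrt(137)), and the splitting field collapses to a single degree-2 extension with Galois group Z/2Z.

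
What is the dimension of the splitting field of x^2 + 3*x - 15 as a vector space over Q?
[K:Q] = 2

The discriminant of x^2 + (3)*x + (-15) is b^2 - 4c = 9 - (-60) = 69. Since 69 is not a perfect square in Q, the polynomial is irreducible over Q. Its two roots generate a degree-2 extension, so [K:Q] = 2.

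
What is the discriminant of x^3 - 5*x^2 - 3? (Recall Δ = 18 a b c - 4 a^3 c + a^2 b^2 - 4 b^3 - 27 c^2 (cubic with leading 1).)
Δ = -1743

For x^3 + a x^2 + b x + c the discriminant is Δ = 18 a b c - 4 a^3 c + a^2 b^2 - 4 b^3 - 27 c^2.
Plug a = -5, b = 0, c = -3:
  18*(-5)*(0)*(-3) - 4*(-5)^3*(-3) + (-5)^2*(0)^2 - 4*(0)^3 - 27*(-3)^2
  = 0 + (-1500) + 0 + (0) + (-243)
  = -1743.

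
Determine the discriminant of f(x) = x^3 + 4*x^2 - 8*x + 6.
Δ = -2892

For x^3 + a x^2 + b x + c the discriminant is Δ = 18 a b c - 4 a^3 c + a^2 b^2 - 4 b^3 - 27 c^2.
Plug a = 4, b = -8, c = 6:
  18*(4)*(-8)*(6) - 4*(4)^3*(6) + (4)^2*(-8)^2 - 4*(-8)^3 - 27*(6)^2
  = -3456 + (-1536) + 1024 + (2048) + (-972)
  = -2892.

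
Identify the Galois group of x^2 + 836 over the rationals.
Gal(K/Q) = Z/2Z (cyclic of order 2)

x^2 + 836 is irreducible over Q since -836 is not a rational square. The splitting field Q(sqrt(-836)) has degree 2 over Q, and its unique nontrivial automorphism is sqrt(-836) ↦ -sqrt(-836). Hence Gal(Q(sqrt(-836))/Q) = Z/2Z.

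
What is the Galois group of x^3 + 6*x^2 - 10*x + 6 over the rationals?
Gal(K/Q) = S_3 (symmetric group of order 6)

Compute the discriminant of x^3 + (6)*x^2 + (-10)*x + (6): Δ = -5036. Since Δ is not a rational square, the Galois group is not contained in A_3; it must be the full S_3 (irreducibility of the cubic rules out anything smaller).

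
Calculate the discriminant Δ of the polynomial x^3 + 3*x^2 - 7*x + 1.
Δ = 1300

For x^3 + a x^2 + b x + c the discriminant is Δ = 18 a b c - 4 a^3 c + a^2 b^2 - 4 b^3 - 27 c^2.
Plug a = 3, b = -7, c = 1:
  18*(3)*(-7)*(1) - 4*(3)^3*(1) + (3)^2*(-7)^2 - 4*(-7)^3 - 27*(1)^2
  = -378 + (-108) + 441 + (1372) + (-27)
  = 1300.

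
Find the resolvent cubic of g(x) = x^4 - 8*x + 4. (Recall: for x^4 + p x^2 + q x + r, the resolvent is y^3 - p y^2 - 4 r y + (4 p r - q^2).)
h(y) = y^3 - 16*y - 64

Identify coefficients: p = 0, q = -8, r = 4.
Plug into h(y) = y^3 - p y^2 - 4 r y + (4 p r - q^2):
  h(y) = y^3 - (0) y^2 - 4*(4) y + (4*(0)*(4) - (-8)^2)
       = y^3 + (0) y^2 + (-16) y + (-64).
Simplifying: h(y) = y^3 - 16*y - 64.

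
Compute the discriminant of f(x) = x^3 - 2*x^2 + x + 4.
Δ = -448

For x^3 + a x^2 + b x + c the discriminant is Δ = 18 a b c - 4 a^3 c + a^2 b^2 - 4 b^3 - 27 c^2.
Plug a = -2, b = 1, c = 4:
  18*(-2)*(1)*(4) - 4*(-2)^3*(4) + (-2)^2*(1)^2 - 4*(1)^3 - 27*(4)^2
  = -144 + (128) + 4 + (-4) + (-432)
  = -448.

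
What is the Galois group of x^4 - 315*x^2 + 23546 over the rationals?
Gal(K/Q) = V_4 (Klein four-group, Z/2Z × Z/2Z)

f factors as (x^2 - 122)(x^2 - 193), so the splitting field is K = Q(sqrt(122), sqrt(193)). The elements 122, 193, 23546 are all non-squares in Q, so sqrt(122) and sqrt(193) generate independent quadratic extensions. Thus [K:Q] = 4 and Gal(K/Q) is generated by the two order-2 automorphisms sqrt(122) ↦ -sqrt(122) and sqrt(193) ↦ -sqrt(193), giving V_4.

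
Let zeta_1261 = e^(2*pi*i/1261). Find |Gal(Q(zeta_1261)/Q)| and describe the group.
|Gal(Q(zeta_1261)/Q)| = phi(1261) = 1152; group ≅ (Z/1261Z)^* ≅ Z/12Z × Z/96Z

The n-th cyclotomic polynomial Φ_1261(x) is the minimal polynomial of zeta_1261 over Q and has degree phi(1261) = 1152. So Q(zeta_1261) is a degree-1152 Galois extension with Galois group (Z/1261Z)^*. By CRT, (Z/1261Z)^* ≅ (Z/13Z)^* × (Z/97Z)^*. Each prime-power unit group is (Z/13Z)^* ≅ Z/12Z; (Z/97Z)^* ≅ Z/96Z. Hence Gal(Q(zeta_1261)/Q) ≅ Z/12Z × Z/96Z.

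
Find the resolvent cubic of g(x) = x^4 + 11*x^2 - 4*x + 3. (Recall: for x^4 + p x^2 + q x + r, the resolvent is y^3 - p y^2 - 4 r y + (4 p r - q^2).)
h(y) = y^3 - 11*y^2 - 12*y + 116

Identify coefficients: p = 11, q = -4, r = 3.
Plug into h(y) = y^3 - p y^2 - 4 r y + (4 p r - q^2):
  h(y) = y^3 - (11) y^2 - 4*(3) y + (4*(11)*(3) - (-4)^2)
       = y^3 + (-11) y^2 + (-12) y + (116).
Simplifying: h(y) = y^3 - 11*y^2 - 12*y + 116.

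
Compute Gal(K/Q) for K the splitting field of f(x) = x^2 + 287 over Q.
Gal(K/Q) = Z/2Z (cyclic of order 2)

x^2 + 287 is irreducible over Q since -287 is not a rational square. The splitting field Q(sqrt(-287)) has degree 2 over Q, and its unique nontrivial automorphism is sqrt(-287) ↦ -sqrt(-287). Hence Gal(Q(sqrt(-287))/Q) = Z/2Z.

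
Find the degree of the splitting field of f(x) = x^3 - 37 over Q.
[K:Q] = 6

x^3 - 37 has one real root r = 37^(1/3) and two complex roots r*zeta_3, r*zeta_3^2 where zeta_3 = e^(2*pi*i/3). The splitting field is Q(r, zeta_3). [Q(r):Q] = 3 and [Q(zeta_3):Q] = 2 with gcd = 1, so [Q(r, zeta_3):Q] = 3 * 2 = 6.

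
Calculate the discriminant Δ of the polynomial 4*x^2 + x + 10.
Δ = -159

For a quadratic a x^2 + b x + c the discriminant is Δ = b^2 - 4ac = (1)^2 - 4*(4)*(10) = 1 - (160) = -159.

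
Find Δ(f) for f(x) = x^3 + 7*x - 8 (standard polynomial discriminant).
Δ = -3100

For a depressed cubic x^3 + p x + q the discriminant is Δ = -4 p^3 - 27 q^2 = -4*(7)^3 - 27*(-8)^2 = -1372 - 1728 = -3100.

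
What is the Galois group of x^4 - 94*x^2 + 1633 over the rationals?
Gal(K/Q) = V_4 (Klein four-group, Z/2Z × Z/2Z)

f factors as (x^2 - 71)(x^2 - 23), so the splitting field is K = Q(sqrt(71), sqrt(23)). The elements 71, 23, 1633 are all non-squares in Q, so sqrt(71) and sqrt(23) generate independent quadratic extensions. Thus [K:Q] = 4 and Gal(K/Q) is generated by the two order-2 automorphisms sqrt(71) ↦ -sqrt(71) and sqrt(23) ↦ -sqrt(23), giving V_4.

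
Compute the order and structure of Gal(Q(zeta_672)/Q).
|Gal(Q(zeta_672)/Q)| = phi(672) = 192; group ≅ (Z/672Z)^* ≅ Z/2Z × Z/2Z × Z/6Z × Z/8Z

The n-th cyclotomic polynomial Φ_672(x) is the minimal polynomial of zeta_672 over Q and has degree phi(672) = 192. So Q(zeta_672) is a degree-192 Galois extension with Galois group (Z/672Z)^*. By CRT, (Z/672Z)^* ≅ (Z/32Z)^* × (Z/3Z)^* × (Z/7Z)^*. Each prime-power unit group is (Z/32Z)^* ≅ Z/2Z × Z/8Z; (Z/3Z)^* ≅ Z/2Z; (Z/7Z)^* ≅ Z/6Z. Hence Gal(Q(zeta_672)/Q) ≅ Z/2Z × Z/2Z × Z/6Z × Z/8Z.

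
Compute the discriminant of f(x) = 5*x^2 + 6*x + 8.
Δ = -124

For a quadratic a x^2 + b x + c the discriminant is Δ = b^2 - 4ac = (6)^2 - 4*(5)*(8) = 36 - (160) = -124.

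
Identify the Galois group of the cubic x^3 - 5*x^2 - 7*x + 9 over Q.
Gal(K/Q) = S_3 (symmetric group of order 6)

Compute the discriminant of x^3 + (-5)*x^2 + (-7)*x + (9): Δ = 10580. Since Δ is not a rational square, the Galois group is not contained in A_3; it must be the full S_3 (irreducibility of the cubic rules out anything smaller).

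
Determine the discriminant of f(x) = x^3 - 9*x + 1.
Δ = 2889

For a depressed cubic x^3 + p x + q the discriminant is Δ = -4 p^3 - 27 q^2 = -4*(-9)^3 - 27*(1)^2 = 2916 - 27 = 2889.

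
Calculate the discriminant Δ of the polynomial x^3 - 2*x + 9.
Δ = -2155

For a depressed cubic x^3 + p x + q the discriminant is Δ = -4 p^3 - 27 q^2 = -4*(-2)^3 - 27*(9)^2 = 32 - 2187 = -2155.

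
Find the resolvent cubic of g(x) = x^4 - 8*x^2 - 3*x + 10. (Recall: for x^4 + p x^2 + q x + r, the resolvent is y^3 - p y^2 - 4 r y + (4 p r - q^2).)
h(y) = y^3 + 8*y^2 - 40*y - 329

Identify coefficients: p = -8, q = -3, r = 10.
Plug into h(y) = y^3 - p y^2 - 4 r y + (4 p r - q^2):
  h(y) = y^3 - (-8) y^2 - 4*(10) y + (4*(-8)*(10) - (-3)^2)
       = y^3 + (8) y^2 + (-40) y + (-329).
Simplifying: h(y) = y^3 + 8*y^2 - 40*y - 329.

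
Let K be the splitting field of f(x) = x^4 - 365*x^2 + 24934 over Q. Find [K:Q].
[K:Q] = 4

f factors as (x^2 - 91)(x^2 - 274); the splitting field is K = Q(sqrt(91), sqrt(274)). Since 91, 274, and 24934 are all non-squares in Q, the three subfields Q(sqrt(91)), Q(sqrt(274)), Q(sqrt(24934)) are distinct degree-2 extensions, so [K:Q] = 4 (Klein four Galois group).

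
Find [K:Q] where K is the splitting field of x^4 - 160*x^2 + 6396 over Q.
[K:Q] = 4

f factors as (x^2 - 78)(x^2 - 82); the splitting field is K = Q(sqrt(78), sqrt(82)). Since 78, 82, and 6396 are all non-squares in Q, the three subfields Q(sqrt(78)), Q(sqrt(82)), Q(sqrt(6396)) are distinct degree-2 extensions, so [K:Q] = 4 (Klein four Galois group).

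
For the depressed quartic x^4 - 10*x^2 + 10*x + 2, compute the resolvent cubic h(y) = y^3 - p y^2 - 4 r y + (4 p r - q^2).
h(y) = y^3 + 10*y^2 - 8*y - 180

Identify coefficients: p = -10, q = 10, r = 2.
Plug into h(y) = y^3 - p y^2 - 4 r y + (4 p r - q^2):
  h(y) = y^3 - (-10) y^2 - 4*(2) y + (4*(-10)*(2) - (10)^2)
       = y^3 + (10) y^2 + (-8) y + (-180).
Simplifying: h(y) = y^3 + 10*y^2 - 8*y - 180.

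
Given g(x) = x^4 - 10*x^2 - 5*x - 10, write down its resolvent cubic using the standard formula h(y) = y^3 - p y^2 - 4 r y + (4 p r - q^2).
h(y) = y^3 + 10*y^2 + 40*y + 375

Identify coefficients: p = -10, q = -5, r = -10.
Plug into h(y) = y^3 - p y^2 - 4 r y + (4 p r - q^2):
  h(y) = y^3 - (-10) y^2 - 4*(-10) y + (4*(-10)*(-10) - (-5)^2)
       = y^3 + (10) y^2 + (40) y + (375).
Simplifying: h(y) = y^3 + 10*y^2 + 40*y + 375.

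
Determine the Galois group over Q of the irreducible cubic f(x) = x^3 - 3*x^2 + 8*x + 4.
Gal(K/Q) = S_3 (symmetric group of order 6)

Compute the discriminant of x^3 + (-3)*x^2 + (8)*x + (4): Δ = -3200. Since Δ is not a rational square, the Galois group is not contained in A_3; it must be the full S_3 (irreducibility of the cubic rules out anything smaller).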